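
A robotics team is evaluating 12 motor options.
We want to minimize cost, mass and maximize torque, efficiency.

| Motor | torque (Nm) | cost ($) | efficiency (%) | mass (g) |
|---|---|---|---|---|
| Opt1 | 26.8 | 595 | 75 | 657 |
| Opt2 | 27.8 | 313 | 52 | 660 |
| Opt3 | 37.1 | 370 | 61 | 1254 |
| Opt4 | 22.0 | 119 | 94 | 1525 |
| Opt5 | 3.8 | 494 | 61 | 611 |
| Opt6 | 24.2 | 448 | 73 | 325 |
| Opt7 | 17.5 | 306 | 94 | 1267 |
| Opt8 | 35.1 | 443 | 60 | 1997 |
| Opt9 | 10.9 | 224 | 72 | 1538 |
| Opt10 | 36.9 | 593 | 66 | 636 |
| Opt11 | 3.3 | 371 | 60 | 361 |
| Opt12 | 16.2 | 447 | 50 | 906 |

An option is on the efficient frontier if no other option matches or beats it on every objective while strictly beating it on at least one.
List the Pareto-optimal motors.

Opt1: not dominated.
Opt2: not dominated.
Opt3: not dominated (best torque).
Opt4: not dominated (best cost).
Opt5: dominated by Opt6 (torque 24.2≥3.8, cost 448≤494, efficiency 73≥61, mass 325≤611).
Opt6: not dominated (best mass).
Opt7: not dominated.
Opt8: dominated by Opt3 (torque 37.1≥35.1, cost 370≤443, efficiency 61≥60, mass 1254≤1997).
Opt9: dominated by Opt4 (torque 22.0≥10.9, cost 119≤224, efficiency 94≥72, mass 1525≤1538).
Opt10: not dominated.
Opt11: not dominated.
Opt12: dominated by Opt2 (torque 27.8≥16.2, cost 313≤447, efficiency 52≥50, mass 660≤906).

Opt1, Opt2, Opt3, Opt4, Opt6, Opt7, Opt10, Opt11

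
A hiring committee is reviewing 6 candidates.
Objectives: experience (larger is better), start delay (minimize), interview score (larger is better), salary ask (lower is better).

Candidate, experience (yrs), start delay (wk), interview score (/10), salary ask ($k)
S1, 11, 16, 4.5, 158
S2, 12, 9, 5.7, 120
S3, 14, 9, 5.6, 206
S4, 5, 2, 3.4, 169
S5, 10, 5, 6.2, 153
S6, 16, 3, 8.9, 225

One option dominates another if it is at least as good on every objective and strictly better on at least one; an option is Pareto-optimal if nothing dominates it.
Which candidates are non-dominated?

S2, S3, S4, S5, S6

S1: dominated by S2 (experience 12≥11, start delay 9≤16, interview score 5.7≥4.5, salary ask 120≤158).
S2: not dominated (best salary ask).
S3: not dominated.
S4: not dominated (best start delay).
S5: not dominated.
S6: not dominated (best experience).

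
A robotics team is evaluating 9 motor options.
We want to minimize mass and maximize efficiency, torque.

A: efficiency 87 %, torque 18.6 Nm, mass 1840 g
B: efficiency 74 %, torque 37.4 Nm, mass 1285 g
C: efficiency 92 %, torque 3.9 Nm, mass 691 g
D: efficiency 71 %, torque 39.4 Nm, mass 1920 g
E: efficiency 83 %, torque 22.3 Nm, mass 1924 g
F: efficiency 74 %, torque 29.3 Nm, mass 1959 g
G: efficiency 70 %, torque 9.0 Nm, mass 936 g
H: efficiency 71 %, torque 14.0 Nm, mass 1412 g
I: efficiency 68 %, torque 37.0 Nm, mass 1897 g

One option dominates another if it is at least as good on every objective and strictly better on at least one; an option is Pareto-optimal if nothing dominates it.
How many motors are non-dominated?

A: not dominated.
B: not dominated.
C: not dominated (best efficiency).
D: not dominated (best torque).
E: not dominated.
F: dominated by B (efficiency 74≥74, torque 37.4≥29.3, mass 1285≤1959).
G: not dominated.
H: dominated by B (efficiency 74≥71, torque 37.4≥14.0, mass 1285≤1412).
I: dominated by B (efficiency 74≥68, torque 37.4≥37.0, mass 1285≤1897).
Pareto-optimal: A, B, C, D, E, G → 6.

6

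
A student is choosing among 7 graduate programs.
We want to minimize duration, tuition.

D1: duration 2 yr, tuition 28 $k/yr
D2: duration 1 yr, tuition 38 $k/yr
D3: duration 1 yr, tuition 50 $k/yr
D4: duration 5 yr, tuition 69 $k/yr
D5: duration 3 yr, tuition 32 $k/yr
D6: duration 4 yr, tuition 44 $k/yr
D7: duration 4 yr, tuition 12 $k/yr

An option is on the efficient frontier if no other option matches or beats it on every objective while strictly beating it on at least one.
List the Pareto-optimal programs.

D1: not dominated.
D2: not dominated.
D3: dominated by D2 (duration 1≤1, tuition 38≤50).
D4: dominated by D1 (duration 2≤5, tuition 28≤69).
D5: dominated by D1 (duration 2≤3, tuition 28≤32).
D6: dominated by D1 (duration 2≤4, tuition 28≤44).
D7: not dominated (best tuition).

D1, D2, D7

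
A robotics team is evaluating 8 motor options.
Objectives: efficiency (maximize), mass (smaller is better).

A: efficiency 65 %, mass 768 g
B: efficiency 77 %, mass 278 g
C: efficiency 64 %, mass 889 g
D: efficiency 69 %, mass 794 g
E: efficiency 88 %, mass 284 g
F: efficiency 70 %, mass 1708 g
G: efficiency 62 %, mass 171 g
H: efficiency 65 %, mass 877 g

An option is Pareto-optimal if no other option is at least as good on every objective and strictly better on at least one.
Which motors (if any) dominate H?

A: efficiency 65≥65, mass 768≤877 — dominates H.
B: efficiency 77≥65, mass 278≤877 — dominates H.
D: efficiency 69≥65, mass 794≤877 — dominates H.
E: efficiency 88≥65, mass 284≤877 — dominates H.
Others (C, F, G) are each worse than H on at least one objective.

A, B, D, E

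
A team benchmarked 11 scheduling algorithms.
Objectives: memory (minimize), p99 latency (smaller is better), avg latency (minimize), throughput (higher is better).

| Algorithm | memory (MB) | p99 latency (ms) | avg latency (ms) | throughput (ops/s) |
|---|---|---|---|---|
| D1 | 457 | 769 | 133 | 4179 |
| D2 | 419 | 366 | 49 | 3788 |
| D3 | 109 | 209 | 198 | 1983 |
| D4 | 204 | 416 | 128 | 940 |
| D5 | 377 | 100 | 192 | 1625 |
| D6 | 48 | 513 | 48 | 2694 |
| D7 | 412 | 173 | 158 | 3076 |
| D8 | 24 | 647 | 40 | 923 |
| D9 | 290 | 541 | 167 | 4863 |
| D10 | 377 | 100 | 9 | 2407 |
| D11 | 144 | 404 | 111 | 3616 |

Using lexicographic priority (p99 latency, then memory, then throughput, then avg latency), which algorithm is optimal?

First minimize p99 latency: best is 100, kept {D5, D10}.
Then minimize memory: best is 377, kept {D5, D10}.
Then maximize throughput: best is 2407, kept {D10}.

D10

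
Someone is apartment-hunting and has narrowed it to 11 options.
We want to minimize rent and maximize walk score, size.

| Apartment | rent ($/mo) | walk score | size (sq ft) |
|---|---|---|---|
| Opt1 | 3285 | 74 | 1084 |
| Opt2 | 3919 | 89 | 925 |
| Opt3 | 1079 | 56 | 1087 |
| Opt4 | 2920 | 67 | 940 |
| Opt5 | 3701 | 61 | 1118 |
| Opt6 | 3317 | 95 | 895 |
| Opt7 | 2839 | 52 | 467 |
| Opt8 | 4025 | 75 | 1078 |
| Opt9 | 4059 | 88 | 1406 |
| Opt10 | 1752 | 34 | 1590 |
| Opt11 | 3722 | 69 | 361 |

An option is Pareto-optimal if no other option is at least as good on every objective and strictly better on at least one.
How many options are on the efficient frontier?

Opt1: not dominated.
Opt2: not dominated.
Opt3: not dominated (best rent).
Opt4: not dominated.
Opt5: not dominated.
Opt6: not dominated (best walk score).
Opt7: dominated by Opt3 (rent 1079≤2839, walk score 56≥52, size 1087≥467).
Opt8: not dominated.
Opt9: not dominated.
Opt10: not dominated (best size).
Opt11: dominated by Opt1 (rent 3285≤3722, walk score 74≥69, size 1084≥361).
Pareto-optimal: Opt1, Opt2, Opt3, Opt4, Opt5, Opt6, Opt8, Opt9, Opt10 → 9.

9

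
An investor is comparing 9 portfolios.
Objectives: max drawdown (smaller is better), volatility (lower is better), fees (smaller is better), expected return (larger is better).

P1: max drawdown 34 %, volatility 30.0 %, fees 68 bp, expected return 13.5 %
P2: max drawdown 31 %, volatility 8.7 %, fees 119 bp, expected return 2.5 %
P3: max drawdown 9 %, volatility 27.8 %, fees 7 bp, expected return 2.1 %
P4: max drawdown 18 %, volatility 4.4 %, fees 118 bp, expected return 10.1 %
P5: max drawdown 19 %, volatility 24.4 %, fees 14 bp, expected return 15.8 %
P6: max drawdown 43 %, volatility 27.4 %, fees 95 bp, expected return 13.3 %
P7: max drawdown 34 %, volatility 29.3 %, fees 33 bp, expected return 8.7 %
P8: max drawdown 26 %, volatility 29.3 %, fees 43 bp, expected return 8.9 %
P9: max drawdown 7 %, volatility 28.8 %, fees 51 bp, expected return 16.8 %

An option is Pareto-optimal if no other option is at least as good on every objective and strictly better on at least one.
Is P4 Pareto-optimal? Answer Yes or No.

Yes

P1: worse on max drawdown (34 vs 18).
P2: worse on max drawdown (31 vs 18).
P3: worse on volatility (27.8 vs 4.4).
P5: worse on max drawdown (19 vs 18).
P6: worse on max drawdown (43 vs 18).
P7: worse on max drawdown (34 vs 18).
P8: worse on max drawdown (26 vs 18).
P9: worse on volatility (28.8 vs 4.4).
No option is at least as good as P4 on every objective and strictly better on one.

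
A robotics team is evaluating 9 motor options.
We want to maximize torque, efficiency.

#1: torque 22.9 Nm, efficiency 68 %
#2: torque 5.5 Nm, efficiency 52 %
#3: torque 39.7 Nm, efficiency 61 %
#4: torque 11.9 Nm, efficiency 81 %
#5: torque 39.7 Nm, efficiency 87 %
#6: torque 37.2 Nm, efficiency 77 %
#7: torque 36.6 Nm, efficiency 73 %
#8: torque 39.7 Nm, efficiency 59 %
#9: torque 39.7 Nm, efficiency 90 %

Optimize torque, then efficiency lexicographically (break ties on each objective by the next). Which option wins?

First maximize torque: best is 39.7, kept {#3, #5, #8, #9}.
Then maximize efficiency: best is 90, kept {#9}.

#9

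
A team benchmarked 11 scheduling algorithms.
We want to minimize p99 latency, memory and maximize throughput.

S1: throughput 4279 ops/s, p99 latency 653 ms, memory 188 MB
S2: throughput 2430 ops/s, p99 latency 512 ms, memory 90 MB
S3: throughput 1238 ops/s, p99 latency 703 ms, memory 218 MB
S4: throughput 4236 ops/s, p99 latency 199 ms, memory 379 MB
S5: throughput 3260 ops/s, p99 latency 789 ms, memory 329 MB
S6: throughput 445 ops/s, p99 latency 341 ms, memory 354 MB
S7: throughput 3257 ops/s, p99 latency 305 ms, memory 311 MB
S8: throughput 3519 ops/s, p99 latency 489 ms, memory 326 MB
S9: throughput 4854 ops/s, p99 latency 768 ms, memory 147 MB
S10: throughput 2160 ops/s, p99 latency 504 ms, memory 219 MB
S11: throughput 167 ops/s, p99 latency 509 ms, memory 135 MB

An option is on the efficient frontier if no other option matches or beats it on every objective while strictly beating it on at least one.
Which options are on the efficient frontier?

S1: not dominated.
S2: not dominated (best memory).
S3: dominated by S1 (throughput 4279≥1238, p99 latency 653≤703, memory 188≤218).
S4: not dominated (best p99 latency).
S5: dominated by S1 (throughput 4279≥3260, p99 latency 653≤789, memory 188≤329).
S6: dominated by S7 (throughput 3257≥445, p99 latency 305≤341, memory 311≤354).
S7: not dominated.
S8: not dominated.
S9: not dominated (best throughput).
S10: not dominated.
S11: not dominated.

S1, S2, S4, S7, S8, S9, S10, S11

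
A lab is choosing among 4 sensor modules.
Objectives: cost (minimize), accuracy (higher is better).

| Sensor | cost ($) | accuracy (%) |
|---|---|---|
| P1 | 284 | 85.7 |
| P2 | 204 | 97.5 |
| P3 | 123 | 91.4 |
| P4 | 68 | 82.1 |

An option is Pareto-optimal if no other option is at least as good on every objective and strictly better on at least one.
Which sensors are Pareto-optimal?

P1: dominated by P2 (cost 204≤284, accuracy 97.5≥85.7).
P2: not dominated (best accuracy).
P3: not dominated.
P4: not dominated (best cost).

P2, P3, P4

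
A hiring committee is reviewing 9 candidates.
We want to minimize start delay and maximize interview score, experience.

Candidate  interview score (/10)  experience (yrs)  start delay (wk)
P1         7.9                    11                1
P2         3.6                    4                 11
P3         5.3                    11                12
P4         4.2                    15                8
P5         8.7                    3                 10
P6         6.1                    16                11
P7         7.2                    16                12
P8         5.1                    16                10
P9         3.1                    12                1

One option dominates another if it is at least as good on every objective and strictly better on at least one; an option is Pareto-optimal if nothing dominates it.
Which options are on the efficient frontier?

P1: not dominated.
P2: dominated by P1 (interview score 7.9≥3.6, experience 11≥4, start delay 1≤11).
P3: dominated by P1 (interview score 7.9≥5.3, experience 11≥11, start delay 1≤12).
P4: not dominated.
P5: not dominated (best interview score).
P6: not dominated.
P7: not dominated.
P8: not dominated.
P9: not dominated.

P1, P4, P5, P6, P7, P8, P9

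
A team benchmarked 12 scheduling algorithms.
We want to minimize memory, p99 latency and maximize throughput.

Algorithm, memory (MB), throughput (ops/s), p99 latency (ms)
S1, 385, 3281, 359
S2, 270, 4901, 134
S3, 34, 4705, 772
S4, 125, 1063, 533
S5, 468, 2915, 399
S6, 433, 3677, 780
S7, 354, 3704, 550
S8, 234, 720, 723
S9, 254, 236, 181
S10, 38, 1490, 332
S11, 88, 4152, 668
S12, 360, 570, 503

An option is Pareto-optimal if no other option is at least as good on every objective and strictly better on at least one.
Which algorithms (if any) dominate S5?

S1: memory 385≤468, throughput 3281≥2915, p99 latency 359≤399 — dominates S5.
S2: memory 270≤468, throughput 4901≥2915, p99 latency 134≤399 — dominates S5.
Others (S3, S4, S6, S7, S8, S9, S10, S11, S12) are each worse than S5 on at least one objective.

S1, S2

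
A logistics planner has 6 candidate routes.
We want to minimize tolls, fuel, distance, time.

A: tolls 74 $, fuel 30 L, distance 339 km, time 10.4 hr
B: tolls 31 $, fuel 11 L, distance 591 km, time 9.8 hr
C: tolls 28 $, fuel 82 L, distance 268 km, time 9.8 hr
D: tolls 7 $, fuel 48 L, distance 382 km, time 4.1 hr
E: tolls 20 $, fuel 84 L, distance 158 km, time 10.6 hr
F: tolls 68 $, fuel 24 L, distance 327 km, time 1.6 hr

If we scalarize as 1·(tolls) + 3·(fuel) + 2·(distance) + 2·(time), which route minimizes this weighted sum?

E

A: 1·74 + 3·30 + 2·339 + 2·10.4 = 862.8
B: 1·31 + 3·11 + 2·591 + 2·9.8 = 1265.6
C: 1·28 + 3·82 + 2·268 + 2·9.8 = 829.6
D: 1·7 + 3·48 + 2·382 + 2·4.1 = 923.2
E: 1·20 + 3·84 + 2·158 + 2·10.6 = 609.2
F: 1·68 + 3·24 + 2·327 + 2·1.6 = 797.2
Lowest: E at 609.2.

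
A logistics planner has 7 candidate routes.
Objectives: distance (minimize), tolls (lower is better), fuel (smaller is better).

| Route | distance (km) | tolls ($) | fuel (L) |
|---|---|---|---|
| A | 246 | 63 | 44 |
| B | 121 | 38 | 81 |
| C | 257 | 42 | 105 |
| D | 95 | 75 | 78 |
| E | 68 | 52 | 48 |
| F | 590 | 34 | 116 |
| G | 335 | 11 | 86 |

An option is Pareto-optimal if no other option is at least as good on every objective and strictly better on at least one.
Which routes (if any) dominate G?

none

A: worse on tolls (63 vs 11).
B: worse on tolls (38 vs 11).
C: worse on tolls (42 vs 11).
D: worse on tolls (75 vs 11).
E: worse on tolls (52 vs 11).
F: worse on distance (590 vs 335).
No option dominates G.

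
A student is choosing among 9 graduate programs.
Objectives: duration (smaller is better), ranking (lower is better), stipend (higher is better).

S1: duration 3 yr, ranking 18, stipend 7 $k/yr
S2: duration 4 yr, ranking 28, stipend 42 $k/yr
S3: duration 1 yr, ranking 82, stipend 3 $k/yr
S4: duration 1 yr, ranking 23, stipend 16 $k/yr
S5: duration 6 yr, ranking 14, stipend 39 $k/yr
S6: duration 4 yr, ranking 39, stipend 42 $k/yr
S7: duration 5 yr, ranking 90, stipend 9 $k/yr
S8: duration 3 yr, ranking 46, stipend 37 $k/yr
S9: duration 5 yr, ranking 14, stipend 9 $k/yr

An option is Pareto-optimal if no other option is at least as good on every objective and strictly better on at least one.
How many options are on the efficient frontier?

6

S1: not dominated.
S2: not dominated.
S3: dominated by S4 (duration 1≤1, ranking 23≤82, stipend 16≥3).
S4: not dominated.
S5: not dominated.
S6: dominated by S2 (duration 4≤4, ranking 28≤39, stipend 42≥42).
S7: dominated by S2 (duration 4≤5, ranking 28≤90, stipend 42≥9).
S8: not dominated.
S9: not dominated.
Pareto-optimal: S1, S2, S4, S5, S8, S9 → 6.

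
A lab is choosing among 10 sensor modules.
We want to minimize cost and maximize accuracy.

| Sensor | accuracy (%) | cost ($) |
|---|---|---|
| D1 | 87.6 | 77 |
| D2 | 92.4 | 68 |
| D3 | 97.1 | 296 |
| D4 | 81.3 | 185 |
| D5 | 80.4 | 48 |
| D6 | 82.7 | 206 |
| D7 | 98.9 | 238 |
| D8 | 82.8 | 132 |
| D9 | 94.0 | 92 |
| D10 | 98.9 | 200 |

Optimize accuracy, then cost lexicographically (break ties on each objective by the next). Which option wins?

D10

First maximize accuracy: best is 98.9, kept {D7, D10}.
Then minimize cost: best is 200, kept {D10}.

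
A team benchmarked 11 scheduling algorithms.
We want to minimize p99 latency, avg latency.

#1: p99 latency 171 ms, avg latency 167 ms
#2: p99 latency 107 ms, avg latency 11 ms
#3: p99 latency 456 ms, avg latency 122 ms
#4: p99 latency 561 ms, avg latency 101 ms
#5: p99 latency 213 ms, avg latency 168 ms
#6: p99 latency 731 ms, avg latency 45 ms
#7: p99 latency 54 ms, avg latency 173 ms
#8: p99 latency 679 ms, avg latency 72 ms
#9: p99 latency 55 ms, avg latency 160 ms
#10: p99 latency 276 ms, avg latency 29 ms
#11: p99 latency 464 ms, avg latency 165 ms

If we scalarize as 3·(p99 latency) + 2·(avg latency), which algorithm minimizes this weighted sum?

#1: 3·171 + 2·167 = 847
#2: 3·107 + 2·11 = 343
#3: 3·456 + 2·122 = 1612
#4: 3·561 + 2·101 = 1885
#5: 3·213 + 2·168 = 975
#6: 3·731 + 2·45 = 2283
#7: 3·54 + 2·173 = 508
#8: 3·679 + 2·72 = 2181
#9: 3·55 + 2·160 = 485
#10: 3·276 + 2·29 = 886
#11: 3·464 + 2·165 = 1722
Lowest: #2 at 343.

#2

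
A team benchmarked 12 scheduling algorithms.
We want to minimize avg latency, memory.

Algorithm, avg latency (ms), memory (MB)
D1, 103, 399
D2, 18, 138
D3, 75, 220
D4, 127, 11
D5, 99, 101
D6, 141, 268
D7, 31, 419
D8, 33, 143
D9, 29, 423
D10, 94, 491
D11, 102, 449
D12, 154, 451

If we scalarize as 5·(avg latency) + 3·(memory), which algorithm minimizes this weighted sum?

D2

D1: 5·103 + 3·399 = 1712
D2: 5·18 + 3·138 = 504
D3: 5·75 + 3·220 = 1035
D4: 5·127 + 3·11 = 668
D5: 5·99 + 3·101 = 798
D6: 5·141 + 3·268 = 1509
D7: 5·31 + 3·419 = 1412
D8: 5·33 + 3·143 = 594
D9: 5·29 + 3·423 = 1414
D10: 5·94 + 3·491 = 1943
D11: 5·102 + 3·449 = 1857
D12: 5·154 + 3·451 = 2123
Lowest: D2 at 504.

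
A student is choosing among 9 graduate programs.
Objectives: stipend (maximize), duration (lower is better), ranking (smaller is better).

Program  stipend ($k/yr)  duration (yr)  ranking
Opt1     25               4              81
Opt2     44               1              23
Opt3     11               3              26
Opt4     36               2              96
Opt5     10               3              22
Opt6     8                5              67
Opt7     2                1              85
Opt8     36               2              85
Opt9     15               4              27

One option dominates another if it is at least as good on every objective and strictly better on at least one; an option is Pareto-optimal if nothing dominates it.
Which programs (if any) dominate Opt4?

Opt2: stipend 44≥36, duration 1≤2, ranking 23≤96 — dominates Opt4.
Opt8: stipend 36≥36, duration 2≤2, ranking 85≤96 — dominates Opt4.
Others (Opt1, Opt3, Opt5, Opt6, Opt7, Opt9) are each worse than Opt4 on at least one objective.

Opt2, Opt8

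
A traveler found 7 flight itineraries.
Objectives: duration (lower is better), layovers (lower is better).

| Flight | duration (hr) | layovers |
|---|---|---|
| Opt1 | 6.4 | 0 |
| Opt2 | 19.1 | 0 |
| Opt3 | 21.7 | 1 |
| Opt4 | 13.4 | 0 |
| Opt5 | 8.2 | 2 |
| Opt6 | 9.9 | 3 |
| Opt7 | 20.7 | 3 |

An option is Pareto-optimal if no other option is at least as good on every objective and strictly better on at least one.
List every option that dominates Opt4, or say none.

Opt1: duration 6.4≤13.4, layovers 0≤0 — dominates Opt4.
Others (Opt2, Opt3, Opt5, Opt6, Opt7) are each worse than Opt4 on at least one objective.

Opt1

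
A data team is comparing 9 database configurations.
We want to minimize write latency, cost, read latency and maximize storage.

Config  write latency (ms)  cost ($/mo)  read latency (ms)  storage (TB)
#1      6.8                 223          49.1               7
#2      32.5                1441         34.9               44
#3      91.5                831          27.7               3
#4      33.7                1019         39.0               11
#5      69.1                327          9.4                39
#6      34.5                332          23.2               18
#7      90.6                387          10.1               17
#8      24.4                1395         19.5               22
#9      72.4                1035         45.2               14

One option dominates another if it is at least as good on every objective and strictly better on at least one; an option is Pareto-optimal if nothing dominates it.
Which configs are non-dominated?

#1: not dominated (best write latency).
#2: not dominated (best storage).
#3: dominated by #5 (write latency 69.1≤91.5, cost 327≤831, read latency 9.4≤27.7, storage 39≥3).
#4: not dominated.
#5: not dominated (best read latency).
#6: not dominated.
#7: dominated by #5 (write latency 69.1≤90.6, cost 327≤387, read latency 9.4≤10.1, storage 39≥17).
#8: not dominated.
#9: dominated by #5 (write latency 69.1≤72.4, cost 327≤1035, read latency 9.4≤45.2, storage 39≥14).

#1, #2, #4, #5, #6, #8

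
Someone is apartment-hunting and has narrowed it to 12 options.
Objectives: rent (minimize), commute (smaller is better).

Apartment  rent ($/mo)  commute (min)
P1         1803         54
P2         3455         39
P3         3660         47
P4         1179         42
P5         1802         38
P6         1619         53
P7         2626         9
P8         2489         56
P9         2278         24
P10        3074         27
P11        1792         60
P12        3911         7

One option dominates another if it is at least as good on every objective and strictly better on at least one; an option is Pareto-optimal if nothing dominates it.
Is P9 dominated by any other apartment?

No

P1: worse on commute (54 vs 24).
P2: worse on rent (3455 vs 2278).
P3: worse on rent (3660 vs 2278).
P4: worse on commute (42 vs 24).
P5: worse on commute (38 vs 24).
P6: worse on commute (53 vs 24).
P7: worse on rent (2626 vs 2278).
P8: worse on rent (2489 vs 2278).
P10: worse on rent (3074 vs 2278).
P11: worse on commute (60 vs 24).
P12: worse on rent (3911 vs 2278).
No option is at least as good as P9 on every objective and strictly better on one.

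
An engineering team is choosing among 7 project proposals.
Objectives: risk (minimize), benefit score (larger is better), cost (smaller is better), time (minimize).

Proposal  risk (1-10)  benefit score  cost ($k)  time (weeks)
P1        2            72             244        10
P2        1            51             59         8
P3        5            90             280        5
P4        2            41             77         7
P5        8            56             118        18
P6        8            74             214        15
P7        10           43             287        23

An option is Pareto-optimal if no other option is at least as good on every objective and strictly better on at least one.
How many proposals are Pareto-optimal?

P1: not dominated.
P2: not dominated (best risk).
P3: not dominated (best benefit score).
P4: not dominated.
P5: not dominated.
P6: not dominated.
P7: dominated by P1 (risk 2≤10, benefit score 72≥43, cost 244≤287, time 10≤23).
Pareto-optimal: P1, P2, P3, P4, P5, P6 → 6.

6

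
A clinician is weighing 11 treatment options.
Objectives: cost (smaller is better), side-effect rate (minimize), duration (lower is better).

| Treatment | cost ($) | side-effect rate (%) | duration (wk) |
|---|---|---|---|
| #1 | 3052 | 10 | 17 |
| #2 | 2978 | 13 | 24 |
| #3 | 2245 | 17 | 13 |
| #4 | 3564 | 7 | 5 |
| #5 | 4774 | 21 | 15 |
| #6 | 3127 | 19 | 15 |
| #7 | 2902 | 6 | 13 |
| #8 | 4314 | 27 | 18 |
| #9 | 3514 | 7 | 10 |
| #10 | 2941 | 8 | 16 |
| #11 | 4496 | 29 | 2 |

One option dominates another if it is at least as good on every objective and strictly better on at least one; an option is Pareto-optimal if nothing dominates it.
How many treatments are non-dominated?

5

#1: dominated by #7 (cost 2902≤3052, side-effect rate 6≤10, duration 13≤17).
#2: dominated by #7 (cost 2902≤2978, side-effect rate 6≤13, duration 13≤24).
#3: not dominated (best cost).
#4: not dominated.
#5: dominated by #3 (cost 2245≤4774, side-effect rate 17≤21, duration 13≤15).
#6: dominated by #3 (cost 2245≤3127, side-effect rate 17≤19, duration 13≤15).
#7: not dominated (best side-effect rate).
#8: dominated by #1 (cost 3052≤4314, side-effect rate 10≤27, duration 17≤18).
#9: not dominated.
#10: dominated by #7 (cost 2902≤2941, side-effect rate 6≤8, duration 13≤16).
#11: not dominated (best duration).
Pareto-optimal: #3, #4, #7, #9, #11 → 5.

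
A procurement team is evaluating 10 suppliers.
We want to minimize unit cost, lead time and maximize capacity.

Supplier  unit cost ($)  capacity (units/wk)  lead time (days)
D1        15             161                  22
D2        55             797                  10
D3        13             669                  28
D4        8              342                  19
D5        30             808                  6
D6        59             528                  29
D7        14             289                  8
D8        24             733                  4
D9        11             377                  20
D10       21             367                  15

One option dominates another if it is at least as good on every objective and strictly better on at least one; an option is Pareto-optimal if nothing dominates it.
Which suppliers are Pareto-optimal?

D1: dominated by D4 (unit cost 8≤15, capacity 342≥161, lead time 19≤22).
D2: dominated by D5 (unit cost 30≤55, capacity 808≥797, lead time 6≤10).
D3: not dominated.
D4: not dominated (best unit cost).
D5: not dominated (best capacity).
D6: dominated by D2 (unit cost 55≤59, capacity 797≥528, lead time 10≤29).
D7: not dominated.
D8: not dominated (best lead time).
D9: not dominated.
D10: not dominated.

D3, D4, D5, D7, D8, D9, D10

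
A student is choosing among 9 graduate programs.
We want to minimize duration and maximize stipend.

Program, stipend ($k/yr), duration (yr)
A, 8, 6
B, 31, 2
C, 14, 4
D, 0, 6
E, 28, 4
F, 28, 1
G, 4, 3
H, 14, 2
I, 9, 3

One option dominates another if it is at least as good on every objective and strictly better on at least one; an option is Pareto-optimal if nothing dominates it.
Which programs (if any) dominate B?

none

A: worse on stipend (8 vs 31).
C: worse on stipend (14 vs 31).
D: worse on stipend (0 vs 31).
E: worse on stipend (28 vs 31).
F: worse on stipend (28 vs 31).
G: worse on stipend (4 vs 31).
H: worse on stipend (14 vs 31).
I: worse on stipend (9 vs 31).
No option dominates B.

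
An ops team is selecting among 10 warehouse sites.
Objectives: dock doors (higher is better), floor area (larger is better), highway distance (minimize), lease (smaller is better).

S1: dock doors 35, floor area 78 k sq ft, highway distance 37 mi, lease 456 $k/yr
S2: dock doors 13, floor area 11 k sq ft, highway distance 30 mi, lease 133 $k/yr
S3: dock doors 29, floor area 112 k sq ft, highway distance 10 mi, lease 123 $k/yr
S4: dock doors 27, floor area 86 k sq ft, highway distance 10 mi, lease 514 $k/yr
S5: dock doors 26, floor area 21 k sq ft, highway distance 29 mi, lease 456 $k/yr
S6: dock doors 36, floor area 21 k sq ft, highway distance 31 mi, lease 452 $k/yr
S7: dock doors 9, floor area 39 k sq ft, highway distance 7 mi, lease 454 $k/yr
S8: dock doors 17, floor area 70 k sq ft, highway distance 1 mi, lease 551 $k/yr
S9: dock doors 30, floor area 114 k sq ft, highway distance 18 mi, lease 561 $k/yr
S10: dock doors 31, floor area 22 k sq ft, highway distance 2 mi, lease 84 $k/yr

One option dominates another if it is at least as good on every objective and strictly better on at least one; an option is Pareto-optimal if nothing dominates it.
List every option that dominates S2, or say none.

S3, S10

S3: dock doors 29≥13, floor area 112≥11, highway distance 10≤30, lease 123≤133 — dominates S2.
S10: dock doors 31≥13, floor area 22≥11, highway distance 2≤30, lease 84≤133 — dominates S2.
Others (S1, S4, S5, S6, S7, S8, S9) are each worse than S2 on at least one objective.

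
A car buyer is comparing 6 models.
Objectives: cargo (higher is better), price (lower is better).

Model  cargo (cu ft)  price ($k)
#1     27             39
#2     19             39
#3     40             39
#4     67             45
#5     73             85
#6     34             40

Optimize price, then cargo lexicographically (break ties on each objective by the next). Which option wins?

#3

First minimize price: best is 39, kept {#1, #2, #3}.
Then maximize cargo: best is 40, kept {#3}.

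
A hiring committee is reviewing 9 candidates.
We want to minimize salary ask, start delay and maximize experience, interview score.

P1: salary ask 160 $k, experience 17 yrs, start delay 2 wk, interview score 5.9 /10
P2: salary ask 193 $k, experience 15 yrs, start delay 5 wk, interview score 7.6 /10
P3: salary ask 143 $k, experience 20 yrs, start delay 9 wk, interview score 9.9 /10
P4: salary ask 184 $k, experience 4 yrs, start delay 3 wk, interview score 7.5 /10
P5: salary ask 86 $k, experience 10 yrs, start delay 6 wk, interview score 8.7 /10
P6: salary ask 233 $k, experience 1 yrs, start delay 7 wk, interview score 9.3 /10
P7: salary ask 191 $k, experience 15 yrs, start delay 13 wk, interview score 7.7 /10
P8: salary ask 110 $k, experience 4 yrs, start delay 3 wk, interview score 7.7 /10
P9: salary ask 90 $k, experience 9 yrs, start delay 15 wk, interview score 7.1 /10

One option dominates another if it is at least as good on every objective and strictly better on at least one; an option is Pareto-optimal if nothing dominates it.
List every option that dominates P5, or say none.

P1: worse on salary ask (160 vs 86).
P2: worse on salary ask (193 vs 86).
P3: worse on salary ask (143 vs 86).
P4: worse on salary ask (184 vs 86).
P6: worse on salary ask (233 vs 86).
P7: worse on salary ask (191 vs 86).
P8: worse on salary ask (110 vs 86).
P9: worse on salary ask (90 vs 86).
No option dominates P5.

none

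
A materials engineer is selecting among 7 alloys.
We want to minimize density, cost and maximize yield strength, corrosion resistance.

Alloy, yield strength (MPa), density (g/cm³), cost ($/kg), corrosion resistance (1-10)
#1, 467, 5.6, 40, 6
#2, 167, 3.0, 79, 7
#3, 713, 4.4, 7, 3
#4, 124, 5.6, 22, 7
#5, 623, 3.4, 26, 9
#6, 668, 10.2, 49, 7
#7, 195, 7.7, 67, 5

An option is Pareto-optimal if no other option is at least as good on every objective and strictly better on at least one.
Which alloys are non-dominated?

#2, #3, #4, #5, #6

#1: dominated by #5 (yield strength 623≥467, density 3.4≤5.6, cost 26≤40, corrosion resistance 9≥6).
#2: not dominated (best density).
#3: not dominated (best yield strength).
#4: not dominated.
#5: not dominated (best corrosion resistance).
#6: not dominated.
#7: dominated by #1 (yield strength 467≥195, density 5.6≤7.7, cost 40≤67, corrosion resistance 6≥5).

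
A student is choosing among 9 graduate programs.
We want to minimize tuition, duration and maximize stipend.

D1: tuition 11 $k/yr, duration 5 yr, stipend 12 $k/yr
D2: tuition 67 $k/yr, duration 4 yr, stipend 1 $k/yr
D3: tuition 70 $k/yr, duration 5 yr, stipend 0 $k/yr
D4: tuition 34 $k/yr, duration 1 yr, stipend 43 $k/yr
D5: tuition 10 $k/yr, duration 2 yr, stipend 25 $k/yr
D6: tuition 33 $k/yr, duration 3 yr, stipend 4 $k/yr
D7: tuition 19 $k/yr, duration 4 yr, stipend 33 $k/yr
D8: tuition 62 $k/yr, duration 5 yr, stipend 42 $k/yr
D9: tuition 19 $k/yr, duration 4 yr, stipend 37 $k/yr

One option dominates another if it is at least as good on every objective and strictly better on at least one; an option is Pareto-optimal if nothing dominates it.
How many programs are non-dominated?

3

D1: dominated by D5 (tuition 10≤11, duration 2≤5, stipend 25≥12).
D2: dominated by D4 (tuition 34≤67, duration 1≤4, stipend 43≥1).
D3: dominated by D1 (tuition 11≤70, duration 5≤5, stipend 12≥0).
D4: not dominated (best duration).
D5: not dominated (best tuition).
D6: dominated by D5 (tuition 10≤33, duration 2≤3, stipend 25≥4).
D7: dominated by D9 (tuition 19≤19, duration 4≤4, stipend 37≥33).
D8: dominated by D4 (tuition 34≤62, duration 1≤5, stipend 43≥42).
D9: not dominated.
Pareto-optimal: D4, D5, D9 → 3.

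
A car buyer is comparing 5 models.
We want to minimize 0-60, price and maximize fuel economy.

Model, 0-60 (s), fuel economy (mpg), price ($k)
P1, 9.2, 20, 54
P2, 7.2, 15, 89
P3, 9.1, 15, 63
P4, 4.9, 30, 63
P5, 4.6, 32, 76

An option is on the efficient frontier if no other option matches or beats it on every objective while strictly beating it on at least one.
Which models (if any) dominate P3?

P4

P4: 0-60 4.9≤9.1, fuel economy 30≥15, price 63≤63 — dominates P3.
Others (P1, P2, P5) are each worse than P3 on at least one objective.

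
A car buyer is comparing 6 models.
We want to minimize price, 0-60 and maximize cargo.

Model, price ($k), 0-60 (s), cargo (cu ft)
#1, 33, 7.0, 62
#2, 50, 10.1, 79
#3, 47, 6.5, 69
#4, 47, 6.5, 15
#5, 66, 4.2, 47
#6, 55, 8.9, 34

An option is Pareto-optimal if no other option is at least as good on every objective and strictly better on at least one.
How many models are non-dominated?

#1: not dominated (best price).
#2: not dominated (best cargo).
#3: not dominated.
#4: dominated by #3 (price 47≤47, 0-60 6.5≤6.5, cargo 69≥15).
#5: not dominated (best 0-60).
#6: dominated by #1 (price 33≤55, 0-60 7.0≤8.9, cargo 62≥34).
Pareto-optimal: #1, #2, #3, #5 → 4.

4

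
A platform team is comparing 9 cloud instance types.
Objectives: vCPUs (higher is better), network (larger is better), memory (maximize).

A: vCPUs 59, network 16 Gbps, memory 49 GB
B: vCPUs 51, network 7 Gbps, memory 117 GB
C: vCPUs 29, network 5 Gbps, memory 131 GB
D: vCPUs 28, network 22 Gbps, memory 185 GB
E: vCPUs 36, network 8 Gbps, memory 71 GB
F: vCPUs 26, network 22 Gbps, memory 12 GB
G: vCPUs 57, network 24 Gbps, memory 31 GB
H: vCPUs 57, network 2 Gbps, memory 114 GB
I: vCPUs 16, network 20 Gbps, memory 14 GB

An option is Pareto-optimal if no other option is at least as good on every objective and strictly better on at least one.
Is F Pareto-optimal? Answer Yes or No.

D vs F: vCPUs 28≥26, network 22≥22, memory 185≥12 — D is at least as good on every objective and strictly better on at least one, so D dominates F.

No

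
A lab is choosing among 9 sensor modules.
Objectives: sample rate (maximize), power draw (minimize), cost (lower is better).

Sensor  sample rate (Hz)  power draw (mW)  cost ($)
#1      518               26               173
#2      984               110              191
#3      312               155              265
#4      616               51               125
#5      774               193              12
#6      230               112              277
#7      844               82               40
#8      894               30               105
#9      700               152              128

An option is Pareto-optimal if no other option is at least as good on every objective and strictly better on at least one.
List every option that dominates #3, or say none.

#1, #2, #4, #7, #8, #9

#1: sample rate 518≥312, power draw 26≤155, cost 173≤265 — dominates #3.
#2: sample rate 984≥312, power draw 110≤155, cost 191≤265 — dominates #3.
#4: sample rate 616≥312, power draw 51≤155, cost 125≤265 — dominates #3.
#7: sample rate 844≥312, power draw 82≤155, cost 40≤265 — dominates #3.
#8: sample rate 894≥312, power draw 30≤155, cost 105≤265 — dominates #3.
#9: sample rate 700≥312, power draw 152≤155, cost 128≤265 — dominates #3.
Others (#5, #6) are each worse than #3 on at least one objective.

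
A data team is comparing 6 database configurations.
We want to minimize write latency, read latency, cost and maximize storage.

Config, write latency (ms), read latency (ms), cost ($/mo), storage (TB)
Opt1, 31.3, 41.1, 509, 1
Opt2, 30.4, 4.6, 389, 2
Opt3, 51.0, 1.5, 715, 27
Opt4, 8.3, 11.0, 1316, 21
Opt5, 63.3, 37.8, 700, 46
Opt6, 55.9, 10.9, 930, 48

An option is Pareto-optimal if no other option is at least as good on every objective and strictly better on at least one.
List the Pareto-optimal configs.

Opt2, Opt3, Opt4, Opt5, Opt6

Opt1: dominated by Opt2 (write latency 30.4≤31.3, read latency 4.6≤41.1, cost 389≤509, storage 2≥1).
Opt2: not dominated (best cost).
Opt3: not dominated (best read latency).
Opt4: not dominated (best write latency).
Opt5: not dominated.
Opt6: not dominated (best storage).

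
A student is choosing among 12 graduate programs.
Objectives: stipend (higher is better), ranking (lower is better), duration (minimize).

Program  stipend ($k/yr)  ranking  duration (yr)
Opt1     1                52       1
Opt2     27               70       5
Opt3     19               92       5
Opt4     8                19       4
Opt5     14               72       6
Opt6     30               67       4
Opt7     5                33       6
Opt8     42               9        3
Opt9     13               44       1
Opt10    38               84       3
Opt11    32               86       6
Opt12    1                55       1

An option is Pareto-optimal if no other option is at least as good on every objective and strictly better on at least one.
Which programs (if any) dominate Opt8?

none

Opt1: worse on stipend (1 vs 42).
Opt2: worse on stipend (27 vs 42).
Opt3: worse on stipend (19 vs 42).
Opt4: worse on stipend (8 vs 42).
Opt5: worse on stipend (14 vs 42).
Opt6: worse on stipend (30 vs 42).
Opt7: worse on stipend (5 vs 42).
Opt9: worse on stipend (13 vs 42).
Opt10: worse on stipend (38 vs 42).
Opt11: worse on stipend (32 vs 42).
Opt12: worse on stipend (1 vs 42).
No option dominates Opt8.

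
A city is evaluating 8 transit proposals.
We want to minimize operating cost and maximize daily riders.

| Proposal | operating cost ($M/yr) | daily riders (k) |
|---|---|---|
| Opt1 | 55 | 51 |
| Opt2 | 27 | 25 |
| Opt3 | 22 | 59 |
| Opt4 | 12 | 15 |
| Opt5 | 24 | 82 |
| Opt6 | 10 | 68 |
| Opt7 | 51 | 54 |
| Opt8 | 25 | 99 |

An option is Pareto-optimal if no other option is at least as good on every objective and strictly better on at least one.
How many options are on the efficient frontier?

Opt1: dominated by Opt3 (operating cost 22≤55, daily riders 59≥51).
Opt2: dominated by Opt3 (operating cost 22≤27, daily riders 59≥25).
Opt3: dominated by Opt6 (operating cost 10≤22, daily riders 68≥59).
Opt4: dominated by Opt6 (operating cost 10≤12, daily riders 68≥15).
Opt5: not dominated.
Opt6: not dominated (best operating cost).
Opt7: dominated by Opt3 (operating cost 22≤51, daily riders 59≥54).
Opt8: not dominated (best daily riders).
Pareto-optimal: Opt5, Opt6, Opt8 → 3.

3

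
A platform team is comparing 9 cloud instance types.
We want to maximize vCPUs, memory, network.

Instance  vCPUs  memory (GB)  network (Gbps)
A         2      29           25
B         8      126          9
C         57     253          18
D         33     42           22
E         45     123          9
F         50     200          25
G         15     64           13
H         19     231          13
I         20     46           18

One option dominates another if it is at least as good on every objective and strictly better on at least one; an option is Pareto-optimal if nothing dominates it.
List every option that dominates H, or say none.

C

C: vCPUs 57≥19, memory 253≥231, network 18≥13 — dominates H.
Others (A, B, D, E, F, G, I) are each worse than H on at least one objective.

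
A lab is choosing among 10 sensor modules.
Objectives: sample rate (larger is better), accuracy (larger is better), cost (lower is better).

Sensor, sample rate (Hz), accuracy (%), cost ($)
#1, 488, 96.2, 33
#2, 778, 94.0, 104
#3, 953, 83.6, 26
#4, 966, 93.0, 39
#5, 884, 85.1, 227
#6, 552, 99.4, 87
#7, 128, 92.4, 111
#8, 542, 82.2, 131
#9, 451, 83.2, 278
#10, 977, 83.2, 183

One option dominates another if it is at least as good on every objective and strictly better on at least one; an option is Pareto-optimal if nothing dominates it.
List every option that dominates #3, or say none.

none

#1: worse on sample rate (488 vs 953).
#2: worse on sample rate (778 vs 953).
#4: worse on cost (39 vs 26).
#5: worse on sample rate (884 vs 953).
#6: worse on sample rate (552 vs 953).
#7: worse on sample rate (128 vs 953).
#8: worse on sample rate (542 vs 953).
#9: worse on sample rate (451 vs 953).
#10: worse on accuracy (83.2 vs 83.6).
No option dominates #3.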